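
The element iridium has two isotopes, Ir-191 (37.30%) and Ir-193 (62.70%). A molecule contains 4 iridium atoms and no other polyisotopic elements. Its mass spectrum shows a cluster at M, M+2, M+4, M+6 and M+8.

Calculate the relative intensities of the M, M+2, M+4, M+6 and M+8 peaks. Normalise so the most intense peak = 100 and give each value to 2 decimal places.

Expanding (0.3730 + 0.6270)^4:
P(M) = 0.3730^4 = 0.019357
P(M+2) = 4 × 0.3730^3 × 0.6270^1 = 0.130153
P(M+4) = 6 × 0.3730^2 × 0.6270^2 = 0.328174
P(M+6) = 4 × 0.3730^1 × 0.6270^3 = 0.367766
P(M+8) = 0.6270^4 = 0.154550
The M+6 peak is largest (0.367766); scaling to 100 gives 5.26 : 35.39 : 89.23 : 100.00 : 42.02.

5.26 : 35.39 : 89.23 : 100.00 : 42.02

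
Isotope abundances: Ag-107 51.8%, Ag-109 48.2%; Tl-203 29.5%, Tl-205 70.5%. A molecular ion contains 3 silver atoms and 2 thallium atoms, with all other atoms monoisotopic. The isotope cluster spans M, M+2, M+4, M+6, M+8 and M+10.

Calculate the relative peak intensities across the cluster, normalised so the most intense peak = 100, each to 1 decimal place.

3.4 : 26.0 : 74.2 : 100.0 : 64.1 : 15.8

Silver pattern (n=3): 0.13899183 : 0.3879965 : 0.3610315 : 0.11198017
Thallium pattern (n=2): 0.087025 : 0.41595 : 0.497025
Convolve the two distributions (both contribute in 2-u steps):
  M: 0.13899183×0.087025 = 0.012096
  M+2: 0.13899183×0.41595 + 0.3879965×0.087025 = 0.091579
  M+4: 0.13899183×0.497025 + 0.3879965×0.41595 + 0.3610315×0.087025 = 0.261888
  M+6: 0.3879965×0.497025 + 0.3610315×0.41595 + 0.11198017×0.087025 = 0.352760
  M+8: 0.3610315×0.497025 + 0.11198017×0.41595 = 0.226020
  M+10: 0.11198017×0.497025 = 0.055657
Scale to base peak (0.352760) = 100: 3.4 : 26.0 : 74.2 : 100.0 : 64.1 : 15.8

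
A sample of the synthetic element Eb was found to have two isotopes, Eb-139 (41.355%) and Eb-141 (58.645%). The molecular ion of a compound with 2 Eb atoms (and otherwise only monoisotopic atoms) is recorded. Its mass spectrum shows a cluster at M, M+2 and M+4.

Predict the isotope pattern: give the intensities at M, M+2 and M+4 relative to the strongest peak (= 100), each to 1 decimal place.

Expanding (0.41355 + 0.58645)^2:
P(M) = 0.41355^2 = 0.171024
P(M+2) = 2 × 0.41355^1 × 0.58645^1 = 0.485053
P(M+4) = 0.58645^2 = 0.343924
The M+2 peak is largest (0.485053); scaling to 100 gives 35.3 : 100.0 : 70.9.

35.3 : 100.0 : 70.9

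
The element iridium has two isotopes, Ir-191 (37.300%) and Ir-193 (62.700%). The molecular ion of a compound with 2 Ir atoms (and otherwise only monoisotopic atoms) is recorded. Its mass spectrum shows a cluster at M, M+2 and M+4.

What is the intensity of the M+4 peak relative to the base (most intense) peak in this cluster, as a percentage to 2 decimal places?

Binomial terms of (0.37300 + 0.62700)^2: M 0.1391, M+2 0.4677, M+4 0.3931 → M+2 is the base peak.
P(M+2) = C(2,1) × 0.37300^1 × 0.62700^1 = 2 × 0.3730 × 0.6270 = 0.467742 (base)
P(M+4) = C(2,2) × 0.37300^0 × 0.62700^2 = 1 × 1.0000 × 0.393129 = 0.393129
Relative intensity = 0.393129 / 0.467742 × 100 = 84.05

84.05%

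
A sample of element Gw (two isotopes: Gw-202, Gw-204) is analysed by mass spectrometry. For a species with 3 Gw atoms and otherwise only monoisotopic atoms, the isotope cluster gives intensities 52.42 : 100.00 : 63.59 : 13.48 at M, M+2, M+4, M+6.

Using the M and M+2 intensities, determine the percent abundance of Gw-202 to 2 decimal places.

Write p for the Gw-202 fraction. I(M+2)/I(M) = [C(3,1)·p^2·(1−p)] / p^3 = 3·(1−p)/p = 100.00/52.42 = 1.9077
(1−p)/p = 1.9077/3 = 0.6359  ⇒  p = 1/(1 + 0.6359) = 0.6113
Gw-202: 61.13%, Gw-204: 38.87%.

61.13%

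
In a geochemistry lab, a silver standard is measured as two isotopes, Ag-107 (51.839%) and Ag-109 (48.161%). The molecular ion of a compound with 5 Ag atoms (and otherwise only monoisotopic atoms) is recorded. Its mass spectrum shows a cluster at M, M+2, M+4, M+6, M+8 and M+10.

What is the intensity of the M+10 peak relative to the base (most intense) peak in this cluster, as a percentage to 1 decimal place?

Binomial terms of (0.51839 + 0.48161)^5: M 0.0374, M+2 0.1739, M+4 0.3231, M+6 0.3002, M+8 0.1394, M+10 0.0259 → M+4 is the base peak.
P(M+4) = C(5,2) × 0.51839^3 × 0.48161^2 = 10 × 0.13930601 × 0.23194819 = 0.323118 (base)
P(M+10) = C(5,5) × 0.51839^0 × 0.48161^5 = 1 × 1.0000 × 0.0259106 = 0.025911
Relative intensity = 0.025911 / 0.323118 × 100 = 8.0

8.0%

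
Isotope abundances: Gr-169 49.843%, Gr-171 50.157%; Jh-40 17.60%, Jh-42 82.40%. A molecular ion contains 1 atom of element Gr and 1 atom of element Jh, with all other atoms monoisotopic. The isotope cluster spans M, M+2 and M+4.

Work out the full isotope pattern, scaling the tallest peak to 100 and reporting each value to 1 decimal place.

Element Gr pattern (n=1): 0.49843 : 0.50157
Element Jh pattern (n=1): 0.1760 : 0.8240
Convolve the two distributions (both contribute in 2-u steps):
  M: 0.49843×0.1760 = 0.087724
  M+2: 0.49843×0.8240 + 0.50157×0.1760 = 0.498983
  M+4: 0.50157×0.8240 = 0.413294
Scale to base peak (0.498983) = 100: 17.6 : 100.0 : 82.8

17.6 : 100.0 : 82.8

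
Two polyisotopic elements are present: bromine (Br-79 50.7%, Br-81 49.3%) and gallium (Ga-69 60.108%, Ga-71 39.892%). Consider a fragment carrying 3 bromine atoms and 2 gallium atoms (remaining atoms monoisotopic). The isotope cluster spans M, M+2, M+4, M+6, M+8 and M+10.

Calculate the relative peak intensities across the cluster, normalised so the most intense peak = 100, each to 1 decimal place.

Bromine pattern (n=3): 0.13032384 : 0.38017547 : 0.36967753 : 0.11982316
Gallium pattern (n=2): 0.36129717 : 0.47956567 : 0.15913717
Convolve the two distributions (both contribute in 2-u steps):
  M: 0.13032384×0.36129717 = 0.047086
  M+2: 0.13032384×0.47956567 + 0.38017547×0.36129717 = 0.199855
  M+4: 0.13032384×0.15913717 + 0.38017547×0.47956567 + 0.36967753×0.36129717 = 0.336622
  M+6: 0.38017547×0.15913717 + 0.36967753×0.47956567 + 0.11982316×0.36129717 = 0.281076
  M+8: 0.36967753×0.15913717 + 0.11982316×0.47956567 = 0.116293
  M+10: 0.11982316×0.15913717 = 0.019068
Scale to base peak (0.336622) = 100: 14.0 : 59.4 : 100.0 : 83.5 : 34.5 : 5.7

14.0 : 59.4 : 100.0 : 83.5 : 34.5 : 5.7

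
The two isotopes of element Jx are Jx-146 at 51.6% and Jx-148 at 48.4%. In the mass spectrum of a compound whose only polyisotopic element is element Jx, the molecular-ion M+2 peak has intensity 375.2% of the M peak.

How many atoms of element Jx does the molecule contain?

With n Jx atoms, P(M+2)/P(M) = C(n,1)·p^(n−1)q / p^n = n·q/p = n · 0.484/0.516.
n = 3.752 × 0.516/0.484 = 4.00 ≈ 4

4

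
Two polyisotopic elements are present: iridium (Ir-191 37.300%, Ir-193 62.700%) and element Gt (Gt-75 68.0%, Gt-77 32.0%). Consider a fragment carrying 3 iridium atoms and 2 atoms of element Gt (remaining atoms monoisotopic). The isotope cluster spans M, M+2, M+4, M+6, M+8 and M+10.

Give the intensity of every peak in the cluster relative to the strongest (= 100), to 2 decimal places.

Iridium pattern (n=3): 0.05189512 : 0.26170165 : 0.43991135 : 0.24649188
Element Gt pattern (n=2): 0.4624 : 0.4352 : 0.1024
Convolve the two distributions (both contribute in 2-u steps):
  M: 0.05189512×0.4624 = 0.023996
  M+2: 0.05189512×0.4352 + 0.26170165×0.4624 = 0.143596
  M+4: 0.05189512×0.1024 + 0.26170165×0.4352 + 0.43991135×0.4624 = 0.322622
  M+6: 0.26170165×0.1024 + 0.43991135×0.4352 + 0.24649188×0.4624 = 0.332226
  M+8: 0.43991135×0.1024 + 0.24649188×0.4352 = 0.152320
  M+10: 0.24649188×0.1024 = 0.025241
Scale to base peak (0.332226) = 100: 7.22 : 43.22 : 97.11 : 100.00 : 45.85 : 7.60

7.22 : 43.22 : 97.11 : 100.00 : 45.85 : 7.60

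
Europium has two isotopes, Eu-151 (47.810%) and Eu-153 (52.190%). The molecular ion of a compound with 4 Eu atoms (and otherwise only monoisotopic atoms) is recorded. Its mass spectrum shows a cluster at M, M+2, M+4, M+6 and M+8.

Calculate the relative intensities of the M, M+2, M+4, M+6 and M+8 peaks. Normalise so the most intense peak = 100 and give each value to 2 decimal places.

Expanding (0.47810 + 0.52190)^4:
P(M) = 0.47810^4 = 0.052249
P(M+2) = 4 × 0.47810^3 × 0.52190^1 = 0.228141
P(M+4) = 6 × 0.47810^2 × 0.52190^2 = 0.373563
P(M+6) = 4 × 0.47810^1 × 0.52190^3 = 0.271857
P(M+8) = 0.52190^4 = 0.074191
The M+4 peak is largest (0.373563); scaling to 100 gives 13.99 : 61.07 : 100.00 : 72.77 : 19.86.

13.99 : 61.07 : 100.00 : 72.77 : 19.86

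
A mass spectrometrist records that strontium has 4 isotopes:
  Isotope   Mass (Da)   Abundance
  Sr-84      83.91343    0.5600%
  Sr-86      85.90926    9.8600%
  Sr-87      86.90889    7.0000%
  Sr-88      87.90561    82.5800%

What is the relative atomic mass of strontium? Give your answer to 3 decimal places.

87.617 Da

The abundance-weighted mean is 0.005600 × 83.91343 + 0.098600 × 85.90926 + 0.070000 × 86.90889 + 0.825800 × 87.90561
= 0.469915 + 8.470653 + 6.083622 + 72.592453 = 87.616643 Da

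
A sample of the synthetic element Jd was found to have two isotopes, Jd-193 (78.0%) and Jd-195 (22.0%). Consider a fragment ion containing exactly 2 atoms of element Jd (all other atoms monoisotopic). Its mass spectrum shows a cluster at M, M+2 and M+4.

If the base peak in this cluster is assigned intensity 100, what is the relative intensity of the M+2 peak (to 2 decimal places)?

56.41

Term probabilities: M 0.6084, M+2 0.3432, M+4 0.0484. Base peak = M.
P(M) = C(2,0) × 0.780^2 × 0.220^0 = 1 × 0.6084 × 1.0000 = 0.608400 (base)
P(M+2) = C(2,1) × 0.780^1 × 0.220^1 = 2 × 0.7800 × 0.2200 = 0.343200
Relative intensity = 0.343200 / 0.608400 × 100 = 56.41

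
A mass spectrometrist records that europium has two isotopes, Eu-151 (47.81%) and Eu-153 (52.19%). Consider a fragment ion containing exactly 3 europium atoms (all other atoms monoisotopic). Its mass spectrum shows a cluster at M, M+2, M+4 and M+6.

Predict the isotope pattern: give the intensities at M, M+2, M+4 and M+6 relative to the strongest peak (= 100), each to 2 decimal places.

27.97 : 91.61 : 100.00 : 36.39

The 3 Eu atoms are independent, so intensities follow the terms of (0.4781 + 0.5219)^3.
P(M) = 0.4781^3 = 0.109284
P(M+2) = 3 × 0.4781^2 × 0.5219^1 = 0.357887
P(M+4) = 3 × 0.4781^1 × 0.5219^2 = 0.390674
P(M+6) = 0.5219^3 = 0.142155
The M+4 peak is largest (0.390674); scaling to 100 gives 27.97 : 91.61 : 100.00 : 36.39.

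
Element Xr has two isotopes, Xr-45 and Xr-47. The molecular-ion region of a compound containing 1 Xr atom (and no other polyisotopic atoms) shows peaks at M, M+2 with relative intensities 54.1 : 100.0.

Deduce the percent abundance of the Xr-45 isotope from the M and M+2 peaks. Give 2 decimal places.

35.11%

Let p = fractional abundance of Xr-45. I(M+2)/I(M) = [C(1,1)·p^0·(1−p)] / p^1 = 1·(1−p)/p = 100.0/54.1 = 1.8484
(1−p)/p = 1.8484/1 = 1.8484  ⇒  p = 1/(1 + 1.8484) = 0.3511
Xr-45: 35.11%, Xr-47: 64.89%.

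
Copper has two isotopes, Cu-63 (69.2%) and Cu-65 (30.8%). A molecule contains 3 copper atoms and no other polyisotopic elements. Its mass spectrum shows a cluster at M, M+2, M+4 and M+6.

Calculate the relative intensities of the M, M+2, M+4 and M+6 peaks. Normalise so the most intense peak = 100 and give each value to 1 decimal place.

74.9 : 100.0 : 44.5 : 6.6

Expanding (0.692 + 0.308)^3:
P(M) = 0.692^3 = 0.331374
P(M+2) = 3 × 0.692^2 × 0.308^1 = 0.442470
P(M+4) = 3 × 0.692^1 × 0.308^2 = 0.196938
P(M+6) = 0.308^3 = 0.029218
The M+2 peak is largest (0.442470); scaling to 100 gives 74.9 : 100.0 : 44.5 : 6.6.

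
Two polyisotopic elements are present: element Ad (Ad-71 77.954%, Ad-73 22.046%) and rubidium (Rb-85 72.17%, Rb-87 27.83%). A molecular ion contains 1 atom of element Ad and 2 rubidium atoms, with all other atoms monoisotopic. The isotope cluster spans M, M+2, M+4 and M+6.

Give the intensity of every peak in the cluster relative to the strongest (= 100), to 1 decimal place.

94.9 : 100.0 : 34.8 : 4.0

Element Ad pattern (n=1): 0.77954 : 0.22046
Rubidium pattern (n=2): 0.52085089 : 0.40169822 : 0.07745089
Convolve the two distributions (both contribute in 2-u steps):
  M: 0.77954×0.52085089 = 0.406024
  M+2: 0.77954×0.40169822 + 0.22046×0.52085089 = 0.427967
  M+4: 0.77954×0.07745089 + 0.22046×0.40169822 = 0.148934
  M+6: 0.22046×0.07745089 = 0.017075
Scale to base peak (0.427967) = 100: 94.9 : 100.0 : 34.8 : 4.0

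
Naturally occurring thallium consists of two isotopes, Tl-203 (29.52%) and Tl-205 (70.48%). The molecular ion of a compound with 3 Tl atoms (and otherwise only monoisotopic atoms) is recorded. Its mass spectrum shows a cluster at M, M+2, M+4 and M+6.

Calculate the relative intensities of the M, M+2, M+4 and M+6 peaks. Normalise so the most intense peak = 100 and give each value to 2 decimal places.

The 3 Tl atoms are independent, so intensities follow the terms of (0.2952 + 0.7048)^3.
P(M) = 0.2952^3 = 0.025725
P(M+2) = 3 × 0.2952^2 × 0.7048^1 = 0.184255
P(M+4) = 3 × 0.2952^1 × 0.7048^2 = 0.439916
P(M+6) = 0.7048^3 = 0.350104
The M+4 peak is largest (0.439916); scaling to 100 gives 5.85 : 41.88 : 100.00 : 79.58.

5.85 : 41.88 : 100.00 : 79.58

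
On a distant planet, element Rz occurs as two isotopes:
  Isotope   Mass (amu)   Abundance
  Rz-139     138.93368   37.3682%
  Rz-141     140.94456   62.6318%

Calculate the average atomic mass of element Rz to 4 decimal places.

Average mass = Σ (abundance × isotope mass) = 0.373682 × 138.93368 + 0.626318 × 140.94456
= 51.917015 + 88.276115 = 140.193130 amu

140.1931 amu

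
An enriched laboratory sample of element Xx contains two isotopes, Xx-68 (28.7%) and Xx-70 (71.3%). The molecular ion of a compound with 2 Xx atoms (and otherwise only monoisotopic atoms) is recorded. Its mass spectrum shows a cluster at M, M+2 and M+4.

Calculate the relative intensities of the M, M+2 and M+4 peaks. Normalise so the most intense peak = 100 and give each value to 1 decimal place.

16.2 : 80.5 : 100.0

The 2 Xx atoms are independent, so intensities follow the terms of (0.287 + 0.713)^2.
P(M) = 0.287^2 = 0.082369
P(M+2) = 2 × 0.287^1 × 0.713^1 = 0.409262
P(M+4) = 0.713^2 = 0.508369
The M+4 peak is largest (0.508369); scaling to 100 gives 16.2 : 80.5 : 100.0.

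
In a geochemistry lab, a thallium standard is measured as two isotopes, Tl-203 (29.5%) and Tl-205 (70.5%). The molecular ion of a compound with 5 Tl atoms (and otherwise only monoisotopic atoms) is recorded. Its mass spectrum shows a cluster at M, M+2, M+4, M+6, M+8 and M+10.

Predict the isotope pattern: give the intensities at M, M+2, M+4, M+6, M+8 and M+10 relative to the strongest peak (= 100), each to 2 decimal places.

0.61 : 7.33 : 35.02 : 83.69 : 100.00 : 47.80

Expanding (0.295 + 0.705)^5:
P(M) = 0.295^5 = 0.002234
P(M+2) = 5 × 0.295^4 × 0.705^1 = 0.026696
P(M+4) = 10 × 0.295^3 × 0.705^2 = 0.127598
P(M+6) = 10 × 0.295^2 × 0.705^3 = 0.304938
P(M+8) = 5 × 0.295^1 × 0.705^4 = 0.364375
P(M+10) = 0.705^5 = 0.174159
The M+8 peak is largest (0.364375); scaling to 100 gives 0.61 : 7.33 : 35.02 : 83.69 : 100.00 : 47.80.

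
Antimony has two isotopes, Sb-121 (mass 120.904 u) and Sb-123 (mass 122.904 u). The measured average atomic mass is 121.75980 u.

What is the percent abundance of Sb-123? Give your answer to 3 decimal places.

With x = fraction of Sb-121 (so Sb-123 is 1 − x):
120.904·x + 122.904·(1 − x) = 121.75980
(120.904 − 122.904)·x = 121.75980 − 122.904
x = -1.14420 / -2.000 = 0.57210 → 57.210% Sb-121, 42.790% Sb-123.

42.790%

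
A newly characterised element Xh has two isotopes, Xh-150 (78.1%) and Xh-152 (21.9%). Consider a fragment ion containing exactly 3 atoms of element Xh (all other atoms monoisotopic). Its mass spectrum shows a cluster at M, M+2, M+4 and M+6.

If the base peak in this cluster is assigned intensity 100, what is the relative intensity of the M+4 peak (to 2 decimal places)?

Term probabilities: M 0.4764, M+2 0.4007, M+4 0.1124, M+6 0.0105. Base peak = M.
P(M) = C(3,0) × 0.781^3 × 0.219^0 = 1 × 0.47637954 × 1.0000 = 0.476380 (base)
P(M+4) = C(3,2) × 0.781^1 × 0.219^2 = 3 × 0.7810 × 0.047961 = 0.112373
Relative intensity = 0.112373 / 0.476380 × 100 = 23.59

23.59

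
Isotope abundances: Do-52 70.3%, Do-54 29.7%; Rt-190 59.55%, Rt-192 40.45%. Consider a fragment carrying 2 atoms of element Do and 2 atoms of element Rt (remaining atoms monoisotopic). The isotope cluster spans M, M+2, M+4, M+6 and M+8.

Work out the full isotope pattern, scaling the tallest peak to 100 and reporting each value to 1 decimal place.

45.4 : 100.0 : 81.1 : 28.7 : 3.7

Element Do pattern (n=2): 0.494209 : 0.417582 : 0.088209
Element Rt pattern (n=2): 0.35462025 : 0.4817595 : 0.16362025
Convolve the two distributions (both contribute in 2-u steps):
  M: 0.494209×0.35462025 = 0.175257
  M+2: 0.494209×0.4817595 + 0.417582×0.35462025 = 0.386173
  M+4: 0.494209×0.16362025 + 0.417582×0.4817595 + 0.088209×0.35462025 = 0.313317
  M+6: 0.417582×0.16362025 + 0.088209×0.4817595 = 0.110820
  M+8: 0.088209×0.16362025 = 0.014433
Scale to base peak (0.386173) = 100: 45.4 : 100.0 : 81.1 : 28.7 : 3.7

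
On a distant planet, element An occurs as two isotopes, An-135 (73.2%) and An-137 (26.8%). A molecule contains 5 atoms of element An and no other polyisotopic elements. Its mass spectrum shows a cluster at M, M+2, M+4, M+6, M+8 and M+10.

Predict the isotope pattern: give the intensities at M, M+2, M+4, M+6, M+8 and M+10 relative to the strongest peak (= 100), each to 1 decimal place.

Expanding (0.732 + 0.268)^5:
P(M) = 0.732^5 = 0.210163
P(M+2) = 5 × 0.732^4 × 0.268^1 = 0.384724
P(M+4) = 10 × 0.732^3 × 0.268^2 = 0.281710
P(M+6) = 10 × 0.732^2 × 0.268^3 = 0.103140
P(M+8) = 5 × 0.732^1 × 0.268^4 = 0.018881
P(M+10) = 0.268^5 = 0.001383
The M+2 peak is largest (0.384724); scaling to 100 gives 54.6 : 100.0 : 73.2 : 26.8 : 4.9 : 0.4.

54.6 : 100.0 : 73.2 : 26.8 : 4.9 : 0.4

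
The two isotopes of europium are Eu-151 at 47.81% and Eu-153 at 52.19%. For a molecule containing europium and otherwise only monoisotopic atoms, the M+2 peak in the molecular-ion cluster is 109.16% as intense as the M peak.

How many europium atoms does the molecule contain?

With n Eu atoms, P(M+2)/P(M) = C(n,1)·p^(n−1)q / p^n = n·q/p = n · 0.5219/0.4781.
n = 1.0916 × 0.4781/0.5219 = 1.00 ≈ 1

1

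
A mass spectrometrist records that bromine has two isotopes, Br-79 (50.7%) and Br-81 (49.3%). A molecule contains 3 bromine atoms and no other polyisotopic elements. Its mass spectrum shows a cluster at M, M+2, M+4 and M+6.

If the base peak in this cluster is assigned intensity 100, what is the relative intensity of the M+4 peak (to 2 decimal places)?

(0.507 + 0.493)^3 gives M 0.1303, M+2 0.3802, M+4 0.3697, M+6 0.1198; the largest is M+2.
P(M+2) = C(3,1) × 0.507^2 × 0.493^1 = 3 × 0.257049 × 0.4930 = 0.380175 (base)
P(M+4) = C(3,2) × 0.507^1 × 0.493^2 = 3 × 0.5070 × 0.243049 = 0.369678
Relative intensity = 0.369678 / 0.380175 × 100 = 97.24

97.24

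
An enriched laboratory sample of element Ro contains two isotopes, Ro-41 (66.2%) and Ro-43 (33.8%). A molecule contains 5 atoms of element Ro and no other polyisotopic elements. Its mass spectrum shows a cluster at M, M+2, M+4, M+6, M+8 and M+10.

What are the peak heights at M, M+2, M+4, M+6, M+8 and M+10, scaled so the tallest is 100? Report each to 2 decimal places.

38.36 : 97.93 : 100.00 : 51.06 : 13.03 : 1.33

Expanding (0.662 + 0.338)^5:
P(M) = 0.662^5 = 0.127142
P(M+2) = 5 × 0.662^4 × 0.338^1 = 0.324578
P(M+4) = 10 × 0.662^3 × 0.338^2 = 0.331442
P(M+6) = 10 × 0.662^2 × 0.338^3 = 0.169226
P(M+8) = 5 × 0.662^1 × 0.338^4 = 0.043201
P(M+10) = 0.338^5 = 0.004411
The M+4 peak is largest (0.331442); scaling to 100 gives 38.36 : 97.93 : 100.00 : 51.06 : 13.03 : 1.33.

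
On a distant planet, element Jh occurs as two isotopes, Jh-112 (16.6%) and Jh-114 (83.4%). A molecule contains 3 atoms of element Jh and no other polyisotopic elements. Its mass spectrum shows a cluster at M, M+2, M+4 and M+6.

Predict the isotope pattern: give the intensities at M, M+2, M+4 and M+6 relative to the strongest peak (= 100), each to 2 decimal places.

The 3 Jh atoms are independent, so intensities follow the terms of (0.166 + 0.834)^3.
P(M) = 0.166^3 = 0.004574
P(M+2) = 3 × 0.166^2 × 0.834^1 = 0.068945
P(M+4) = 3 × 0.166^1 × 0.834^2 = 0.346387
P(M+6) = 0.834^3 = 0.580094
The M+6 peak is largest (0.580094); scaling to 100 gives 0.79 : 11.89 : 59.71 : 100.00.

0.79 : 11.89 : 59.71 : 100.00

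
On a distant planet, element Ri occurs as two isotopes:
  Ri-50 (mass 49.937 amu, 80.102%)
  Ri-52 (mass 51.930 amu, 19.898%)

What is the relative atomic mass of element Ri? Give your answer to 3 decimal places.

50.334 amu

The abundance-weighted mean is 0.80102 × 49.937 + 0.19898 × 51.930
= 40.0005 + 10.3330 = 50.3335 amu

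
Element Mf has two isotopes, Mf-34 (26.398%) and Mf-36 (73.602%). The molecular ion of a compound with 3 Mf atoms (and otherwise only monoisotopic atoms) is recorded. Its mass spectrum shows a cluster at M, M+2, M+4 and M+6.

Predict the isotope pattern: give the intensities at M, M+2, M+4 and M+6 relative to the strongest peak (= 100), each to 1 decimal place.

4.3 : 35.9 : 100.0 : 92.9

The 3 Mf atoms are independent, so intensities follow the terms of (0.26398 + 0.73602)^3.
P(M) = 0.26398^3 = 0.018396
P(M+2) = 3 × 0.26398^2 × 0.73602^1 = 0.153870
P(M+4) = 3 × 0.26398^1 × 0.73602^2 = 0.429014
P(M+6) = 0.73602^3 = 0.398721
The M+4 peak is largest (0.429014); scaling to 100 gives 4.3 : 35.9 : 100.0 : 92.9.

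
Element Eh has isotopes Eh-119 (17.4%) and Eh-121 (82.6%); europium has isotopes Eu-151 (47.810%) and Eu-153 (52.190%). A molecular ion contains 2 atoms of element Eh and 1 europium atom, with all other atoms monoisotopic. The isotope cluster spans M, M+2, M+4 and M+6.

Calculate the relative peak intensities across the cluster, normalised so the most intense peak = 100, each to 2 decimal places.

Element Eh pattern (n=2): 0.030276 : 0.287448 : 0.682276
Europium pattern (n=1): 0.4781 : 0.5219
Convolve the two distributions (both contribute in 2-u steps):
  M: 0.030276×0.4781 = 0.014475
  M+2: 0.030276×0.5219 + 0.287448×0.4781 = 0.153230
  M+4: 0.287448×0.5219 + 0.682276×0.4781 = 0.476215
  M+6: 0.682276×0.5219 = 0.356080
Scale to base peak (0.476215) = 100: 3.04 : 32.18 : 100.00 : 74.77

3.04 : 32.18 : 100.00 : 74.77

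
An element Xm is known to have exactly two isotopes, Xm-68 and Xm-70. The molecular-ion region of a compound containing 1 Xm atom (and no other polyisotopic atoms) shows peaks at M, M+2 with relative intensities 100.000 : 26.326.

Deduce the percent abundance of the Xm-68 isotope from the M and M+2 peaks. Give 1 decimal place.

Write p for the Xm-68 fraction. I(M+2)/I(M) = [C(1,1)·p^0·(1−p)] / p^1 = 1·(1−p)/p = 26.326/100.000 = 0.2633
(1−p)/p = 0.2633/1 = 0.2633  ⇒  p = 1/(1 + 0.2633) = 0.7916
Xm-68: 79.2%, Xm-70: 20.8%.

79.2%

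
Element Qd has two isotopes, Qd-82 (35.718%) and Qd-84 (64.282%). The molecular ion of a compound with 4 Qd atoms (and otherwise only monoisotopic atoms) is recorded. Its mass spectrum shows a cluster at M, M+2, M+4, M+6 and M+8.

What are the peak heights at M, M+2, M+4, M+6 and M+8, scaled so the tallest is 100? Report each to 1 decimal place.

Expanding (0.35718 + 0.64282)^4:
P(M) = 0.35718^4 = 0.016276
P(M+2) = 4 × 0.35718^3 × 0.64282^1 = 0.117168
P(M+4) = 6 × 0.35718^2 × 0.64282^2 = 0.316304
P(M+6) = 4 × 0.35718^1 × 0.64282^3 = 0.379503
P(M+8) = 0.64282^4 = 0.170749
The M+6 peak is largest (0.379503); scaling to 100 gives 4.3 : 30.9 : 83.3 : 100.0 : 45.0.

4.3 : 30.9 : 83.3 : 100.0 : 45.0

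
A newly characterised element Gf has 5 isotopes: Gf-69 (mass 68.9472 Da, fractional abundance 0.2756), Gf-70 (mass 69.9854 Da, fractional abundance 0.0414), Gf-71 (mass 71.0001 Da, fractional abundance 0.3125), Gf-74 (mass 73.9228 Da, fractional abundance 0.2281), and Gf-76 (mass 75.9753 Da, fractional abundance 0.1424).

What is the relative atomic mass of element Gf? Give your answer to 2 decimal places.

71.77 Da

Ar = Σ fᵢ·mᵢ = 0.2756 × 68.9472 + 0.0414 × 69.9854 + 0.3125 × 71.0001 + 0.2281 × 73.9228 + 0.1424 × 75.9753
= 19.00185 + 2.89740 + 22.18753 + 16.86179 + 10.81888 = 71.76745 Da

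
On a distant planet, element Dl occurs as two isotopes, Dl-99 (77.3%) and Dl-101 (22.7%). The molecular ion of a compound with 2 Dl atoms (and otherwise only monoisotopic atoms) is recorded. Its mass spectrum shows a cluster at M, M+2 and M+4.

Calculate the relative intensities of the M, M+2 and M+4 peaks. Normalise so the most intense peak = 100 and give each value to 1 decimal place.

100.0 : 58.7 : 8.6

Each Dl atom is independently Dl-99 (p = 0.773) or Dl-101 (q = 0.227); the cluster is the binomial expansion (p + q)^2.
P(M) = 0.773^2 = 0.597529
P(M+2) = 2 × 0.773^1 × 0.227^1 = 0.350942
P(M+4) = 0.227^2 = 0.051529
The M peak is largest (0.597529); scaling to 100 gives 100.0 : 58.7 : 8.6.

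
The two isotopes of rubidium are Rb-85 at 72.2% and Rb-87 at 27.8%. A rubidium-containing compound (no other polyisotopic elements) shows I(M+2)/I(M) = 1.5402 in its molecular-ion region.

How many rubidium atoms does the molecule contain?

For n independent Rb atoms, I(M+2)/I(M) = n · (abundance Rb-87) / (abundance Rb-85) = n · 0.278/0.722.
n = 1.5402 × 0.722/0.278 = 4.00 ≈ 4

4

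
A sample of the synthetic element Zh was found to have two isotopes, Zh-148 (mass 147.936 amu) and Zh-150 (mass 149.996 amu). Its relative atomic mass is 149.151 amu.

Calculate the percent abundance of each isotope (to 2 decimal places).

Writing the weighted mean with unknown fraction x of Zh-148:
147.936·x + 149.996·(1 − x) = 149.151
(147.936 − 149.996)·x = 149.151 − 149.996
x = -0.845 / -2.060 = 0.41019 → 41.02% Zh-148, 58.98% Zh-150.

Zh-148: 41.02%, Zh-150: 58.98%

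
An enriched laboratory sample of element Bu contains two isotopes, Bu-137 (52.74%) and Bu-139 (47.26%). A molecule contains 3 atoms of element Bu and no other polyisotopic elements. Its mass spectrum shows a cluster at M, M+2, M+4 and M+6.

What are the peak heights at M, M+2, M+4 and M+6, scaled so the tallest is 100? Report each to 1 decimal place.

37.2 : 100.0 : 89.6 : 26.8

Expanding (0.5274 + 0.4726)^3:
P(M) = 0.5274^3 = 0.146697
P(M+2) = 3 × 0.5274^2 × 0.4726^1 = 0.394362
P(M+4) = 3 × 0.5274^1 × 0.4726^2 = 0.353386
P(M+6) = 0.4726^3 = 0.105556
The M+2 peak is largest (0.394362); scaling to 100 gives 37.2 : 100.0 : 89.6 : 26.8.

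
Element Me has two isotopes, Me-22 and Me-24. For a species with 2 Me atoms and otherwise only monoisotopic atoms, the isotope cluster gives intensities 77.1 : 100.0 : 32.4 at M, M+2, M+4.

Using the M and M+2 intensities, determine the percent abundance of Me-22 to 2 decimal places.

Let p = fractional abundance of Me-22. I(M+2)/I(M) = [C(2,1)·p^1·(1−p)] / p^2 = 2·(1−p)/p = 100.0/77.1 = 1.2970
(1−p)/p = 1.2970/2 = 0.6485  ⇒  p = 1/(1 + 0.6485) = 0.6066
Me-22: 60.66%, Me-24: 39.34%.

60.66%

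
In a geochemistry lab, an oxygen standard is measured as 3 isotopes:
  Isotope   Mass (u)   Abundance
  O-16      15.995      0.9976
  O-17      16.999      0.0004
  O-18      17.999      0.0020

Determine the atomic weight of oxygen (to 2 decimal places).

Weight each isotope mass by its fractional abundance: 0.9976 × 15.995 + 0.0004 × 16.999 + 0.0020 × 17.999
= 15.9566 + 0.0068 + 0.0360 = 15.9994 u

16.00 u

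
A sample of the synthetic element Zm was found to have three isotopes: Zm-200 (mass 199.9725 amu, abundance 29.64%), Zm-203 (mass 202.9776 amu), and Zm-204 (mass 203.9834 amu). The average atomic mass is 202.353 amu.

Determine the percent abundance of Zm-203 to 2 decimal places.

43.90%

Let x and y be the fractions of Zm-203 and Zm-204. Then x + y = 1 − 0.2964 = 0.7036 and 202.9776x + 203.9834y = 202.353 − 0.2964×199.9725 = 143.081151.
Substituting: 202.9776x + 203.9834(0.7036 − x) = 143.081151
(202.9776 − 203.9834)x = -0.44156924  ⇒  x = 0.43902, y = 0.26458
Zm-203: 43.90%, Zm-204: 26.46%.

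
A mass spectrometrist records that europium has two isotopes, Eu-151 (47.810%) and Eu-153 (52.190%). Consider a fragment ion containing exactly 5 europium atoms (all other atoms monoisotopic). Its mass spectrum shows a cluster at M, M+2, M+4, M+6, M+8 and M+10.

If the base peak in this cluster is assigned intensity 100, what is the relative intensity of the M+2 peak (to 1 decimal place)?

42.0

Term probabilities: M 0.0250, M+2 0.1363, M+4 0.2977, M+6 0.3249, M+8 0.1774, M+10 0.0387. Base peak = M+6.
P(M+6) = C(5,3) × 0.47810^2 × 0.52190^3 = 10 × 0.22857961 × 0.14215492 = 0.324937 (base)
P(M+2) = C(5,1) × 0.47810^4 × 0.52190^1 = 5 × 0.05224864 × 0.5219 = 0.136343
Relative intensity = 0.136343 / 0.324937 × 100 = 42.0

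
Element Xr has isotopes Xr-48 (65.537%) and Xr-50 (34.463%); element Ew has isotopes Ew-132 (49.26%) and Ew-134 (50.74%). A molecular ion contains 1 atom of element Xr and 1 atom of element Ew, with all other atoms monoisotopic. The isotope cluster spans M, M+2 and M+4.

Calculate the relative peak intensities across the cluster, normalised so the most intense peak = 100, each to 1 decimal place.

Element Xr pattern (n=1): 0.65537 : 0.34463
Element Ew pattern (n=1): 0.4926 : 0.5074
Convolve the two distributions (both contribute in 2-u steps):
  M: 0.65537×0.4926 = 0.322835
  M+2: 0.65537×0.5074 + 0.34463×0.4926 = 0.502299
  M+4: 0.34463×0.5074 = 0.174865
Scale to base peak (0.502299) = 100: 64.3 : 100.0 : 34.8

64.3 : 100.0 : 34.8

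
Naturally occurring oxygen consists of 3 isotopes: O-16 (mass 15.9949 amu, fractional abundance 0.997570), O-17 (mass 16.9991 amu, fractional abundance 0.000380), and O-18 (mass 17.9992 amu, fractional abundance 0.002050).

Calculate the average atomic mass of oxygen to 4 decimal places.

Weight each isotope mass by its fractional abundance: 0.997570 × 15.9949 + 0.000380 × 16.9991 + 0.002050 × 17.9992
= 15.95603 + 0.00646 + 0.03690 = 15.99939 amu

15.9994 amu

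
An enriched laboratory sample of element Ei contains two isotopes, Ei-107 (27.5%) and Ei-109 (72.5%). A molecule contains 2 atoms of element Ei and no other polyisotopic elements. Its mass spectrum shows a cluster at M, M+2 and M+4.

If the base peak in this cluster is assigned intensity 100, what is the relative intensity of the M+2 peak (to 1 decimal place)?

Term probabilities: M 0.0756, M+2 0.3987, M+4 0.5256. Base peak = M+4.
P(M+4) = C(2,2) × 0.275^0 × 0.725^2 = 1 × 1.0000 × 0.525625 = 0.525625 (base)
P(M+2) = C(2,1) × 0.275^1 × 0.725^1 = 2 × 0.2750 × 0.7250 = 0.398750
Relative intensity = 0.398750 / 0.525625 × 100 = 75.9

75.9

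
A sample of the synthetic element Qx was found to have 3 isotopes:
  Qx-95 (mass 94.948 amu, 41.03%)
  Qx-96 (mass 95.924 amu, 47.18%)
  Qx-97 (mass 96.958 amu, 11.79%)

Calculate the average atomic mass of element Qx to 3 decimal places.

Ar = Σ fᵢ·mᵢ = 0.4103 × 94.948 + 0.4718 × 95.924 + 0.1179 × 96.958
= 38.9572 + 45.2569 + 11.4313 = 95.6454 amu

95.645 amu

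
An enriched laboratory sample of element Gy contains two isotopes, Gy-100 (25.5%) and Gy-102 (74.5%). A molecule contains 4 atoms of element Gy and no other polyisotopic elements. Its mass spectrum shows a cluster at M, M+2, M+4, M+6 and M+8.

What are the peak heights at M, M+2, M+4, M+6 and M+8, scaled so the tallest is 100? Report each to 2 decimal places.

1.00 : 11.72 : 51.34 : 100.00 : 73.04

The 4 Gy atoms are independent, so intensities follow the terms of (0.255 + 0.745)^4.
P(M) = 0.255^4 = 0.004228
P(M+2) = 4 × 0.255^3 × 0.745^1 = 0.049412
P(M+4) = 6 × 0.255^2 × 0.745^2 = 0.216543
P(M+6) = 4 × 0.255^1 × 0.745^3 = 0.421763
P(M+8) = 0.745^4 = 0.308053
The M+6 peak is largest (0.421763); scaling to 100 gives 1.00 : 11.72 : 51.34 : 100.00 : 73.04.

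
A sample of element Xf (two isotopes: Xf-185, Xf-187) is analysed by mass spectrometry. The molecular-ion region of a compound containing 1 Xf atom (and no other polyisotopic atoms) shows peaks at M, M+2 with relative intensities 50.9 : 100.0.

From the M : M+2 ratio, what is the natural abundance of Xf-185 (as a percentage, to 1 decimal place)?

If p is the fraction of Xf that is Xf-185, then I(M+2)/I(M) = [C(1,1)·p^0·(1−p)] / p^1 = 1·(1−p)/p = 100.0/50.9 = 1.9646
(1−p)/p = 1.9646/1 = 1.9646  ⇒  p = 1/(1 + 1.9646) = 0.3373
Xf-185: 33.7%, Xf-187: 66.3%.

33.7%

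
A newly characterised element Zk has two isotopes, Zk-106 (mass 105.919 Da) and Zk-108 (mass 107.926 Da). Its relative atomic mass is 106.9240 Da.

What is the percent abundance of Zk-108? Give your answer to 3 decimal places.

Let x be the fractional abundance of Zk-106; then Zk-108 has abundance 1 − x.
105.919·x + 107.926·(1 − x) = 106.9240
(105.919 − 107.926)·x = 106.9240 − 107.926
x = -1.0020 / -2.007 = 0.49925 → 49.925% Zk-106, 50.075% Zk-108.

50.075%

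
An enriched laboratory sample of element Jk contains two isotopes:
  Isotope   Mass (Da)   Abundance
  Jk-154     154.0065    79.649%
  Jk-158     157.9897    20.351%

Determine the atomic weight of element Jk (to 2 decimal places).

154.82 Da

Ar = Σ fᵢ·mᵢ = 0.79649 × 154.0065 + 0.20351 × 157.9897
= 122.66464 + 32.15248 = 154.81712 Da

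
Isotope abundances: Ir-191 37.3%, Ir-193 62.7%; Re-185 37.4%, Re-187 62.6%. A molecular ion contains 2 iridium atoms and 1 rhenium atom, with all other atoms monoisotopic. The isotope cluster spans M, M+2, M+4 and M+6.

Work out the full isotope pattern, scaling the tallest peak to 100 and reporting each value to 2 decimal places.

11.83 : 59.57 : 100.00 : 55.95

Iridium pattern (n=2): 0.139129 : 0.467742 : 0.393129
Rhenium pattern (n=1): 0.3740 : 0.6260
Convolve the two distributions (both contribute in 2-u steps):
  M: 0.139129×0.3740 = 0.052034
  M+2: 0.139129×0.6260 + 0.467742×0.3740 = 0.262030
  M+4: 0.467742×0.6260 + 0.393129×0.3740 = 0.439837
  M+6: 0.393129×0.6260 = 0.246099
Scale to base peak (0.439837) = 100: 11.83 : 59.57 : 100.00 : 55.95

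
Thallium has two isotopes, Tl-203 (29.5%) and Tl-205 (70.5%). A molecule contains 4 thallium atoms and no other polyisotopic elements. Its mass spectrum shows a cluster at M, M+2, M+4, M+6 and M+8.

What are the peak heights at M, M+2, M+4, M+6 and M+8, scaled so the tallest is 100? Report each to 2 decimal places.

1.83 : 17.51 : 62.77 : 100.00 : 59.75

Each Tl atom is independently Tl-203 (p = 0.295) or Tl-205 (q = 0.705); the cluster is the binomial expansion (p + q)^4.
P(M) = 0.295^4 = 0.007573
P(M+2) = 4 × 0.295^3 × 0.705^1 = 0.072396
P(M+4) = 6 × 0.295^2 × 0.705^2 = 0.259522
P(M+6) = 4 × 0.295^1 × 0.705^3 = 0.413475
P(M+8) = 0.705^4 = 0.247034
The M+6 peak is largest (0.413475); scaling to 100 gives 1.83 : 17.51 : 62.77 : 100.00 : 59.75.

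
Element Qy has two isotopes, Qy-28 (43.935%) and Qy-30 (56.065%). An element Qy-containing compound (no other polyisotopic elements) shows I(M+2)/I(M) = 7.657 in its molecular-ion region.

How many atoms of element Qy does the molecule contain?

6

For n independent Qy atoms, I(M+2)/I(M) = n · (abundance Qy-30) / (abundance Qy-28) = n · 0.56065/0.43935.
n = 7.657 × 0.43935/0.56065 = 6.00 ≈ 6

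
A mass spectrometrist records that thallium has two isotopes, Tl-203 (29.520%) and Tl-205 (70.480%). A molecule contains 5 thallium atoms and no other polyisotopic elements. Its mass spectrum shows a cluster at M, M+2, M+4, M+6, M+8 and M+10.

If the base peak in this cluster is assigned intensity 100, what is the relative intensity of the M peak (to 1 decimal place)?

Binomial terms of (0.29520 + 0.70480)^5: M 0.0022, M+2 0.0268, M+4 0.1278, M+6 0.3051, M+8 0.3642, M+10 0.1739 → M+8 is the base peak.
P(M+8) = C(5,4) × 0.29520^1 × 0.70480^4 = 5 × 0.2952 × 0.24675365 = 0.364208 (base)
P(M) = C(5,0) × 0.29520^5 × 0.70480^0 = 1 × 0.00224172 × 1.0000 = 0.002242
Relative intensity = 0.002242 / 0.364208 × 100 = 0.6

0.6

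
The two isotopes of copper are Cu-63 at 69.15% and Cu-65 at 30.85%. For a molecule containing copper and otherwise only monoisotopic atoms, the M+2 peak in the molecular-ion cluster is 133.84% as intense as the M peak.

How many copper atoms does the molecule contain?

3

With n Cu atoms, P(M+2)/P(M) = C(n,1)·p^(n−1)q / p^n = n·q/p = n · 0.3085/0.6915.
n = 1.3384 × 0.6915/0.3085 = 3.00 ≈ 3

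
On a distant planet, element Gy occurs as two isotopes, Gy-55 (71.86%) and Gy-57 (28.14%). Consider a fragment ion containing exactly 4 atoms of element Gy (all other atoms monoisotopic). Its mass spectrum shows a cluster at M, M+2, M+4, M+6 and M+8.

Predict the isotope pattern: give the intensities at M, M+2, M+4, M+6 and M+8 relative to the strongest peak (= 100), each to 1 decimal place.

63.8 : 100.0 : 58.7 : 15.3 : 1.5

The 4 Gy atoms are independent, so intensities follow the terms of (0.7186 + 0.2814)^4.
P(M) = 0.7186^4 = 0.266654
P(M+2) = 4 × 0.7186^3 × 0.2814^1 = 0.417682
P(M+4) = 6 × 0.7186^2 × 0.2814^2 = 0.245343
P(M+6) = 4 × 0.7186^1 × 0.2814^3 = 0.064050
P(M+8) = 0.2814^4 = 0.006270
The M+2 peak is largest (0.417682); scaling to 100 gives 63.8 : 100.0 : 58.7 : 15.3 : 1.5.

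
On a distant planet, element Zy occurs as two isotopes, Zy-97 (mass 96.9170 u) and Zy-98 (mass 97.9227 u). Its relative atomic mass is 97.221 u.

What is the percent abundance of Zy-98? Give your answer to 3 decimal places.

Let x be the fractional abundance of Zy-97; then Zy-98 has abundance 1 − x.
96.9170·x + 97.9227·(1 − x) = 97.221
(96.9170 − 97.9227)·x = 97.221 − 97.9227
x = -0.7017 / -1.0057 = 0.69772 → 69.772% Zy-97, 30.228% Zy-98.

30.228%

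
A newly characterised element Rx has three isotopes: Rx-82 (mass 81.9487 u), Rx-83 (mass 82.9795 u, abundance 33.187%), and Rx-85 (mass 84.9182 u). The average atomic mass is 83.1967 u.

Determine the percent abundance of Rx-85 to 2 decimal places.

Let x and y be the fractions of Rx-82 and Rx-85. Then x + y = 1 − 0.33187 = 0.66813 and 81.9487x + 84.9182y = 83.1967 − 0.33187×82.9795 = 55.658293335.
Substituting: 81.9487x + 84.9182(0.66813 − x) = 55.658293335
(81.9487 − 84.9182)x = -1.078103631  ⇒  x = 0.36306, y = 0.30507
Rx-82: 36.31%, Rx-85: 30.51%.

30.51%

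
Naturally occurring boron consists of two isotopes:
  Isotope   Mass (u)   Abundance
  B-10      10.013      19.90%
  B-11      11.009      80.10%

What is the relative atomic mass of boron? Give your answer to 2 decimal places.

10.81 u

The abundance-weighted mean is 0.1990 × 10.013 + 0.8010 × 11.009
= 1.9926 + 8.8182 = 10.8108 u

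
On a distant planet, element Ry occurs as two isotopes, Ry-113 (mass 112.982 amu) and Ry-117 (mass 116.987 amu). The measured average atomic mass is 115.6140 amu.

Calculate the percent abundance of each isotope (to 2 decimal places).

Writing the weighted mean with unknown fraction x of Ry-113:
112.982·x + 116.987·(1 − x) = 115.6140
(112.982 − 116.987)·x = 115.6140 − 116.987
x = -1.3730 / -4.005 = 0.34282 → 34.28% Ry-113, 65.72% Ry-117.

Ry-113: 34.28%, Ry-117: 65.72%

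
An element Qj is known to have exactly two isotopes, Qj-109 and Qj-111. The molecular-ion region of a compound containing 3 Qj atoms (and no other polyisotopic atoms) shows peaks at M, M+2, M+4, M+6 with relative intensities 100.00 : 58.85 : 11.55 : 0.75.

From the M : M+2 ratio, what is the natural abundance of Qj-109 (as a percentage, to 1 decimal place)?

83.6%

If p is the fraction of Qj that is Qj-109, then I(M+2)/I(M) = [C(3,1)·p^2·(1−p)] / p^3 = 3·(1−p)/p = 58.85/100.00 = 0.5885
(1−p)/p = 0.5885/3 = 0.1962  ⇒  p = 1/(1 + 0.1962) = 0.8360
Qj-109: 83.6%, Qj-111: 16.4%.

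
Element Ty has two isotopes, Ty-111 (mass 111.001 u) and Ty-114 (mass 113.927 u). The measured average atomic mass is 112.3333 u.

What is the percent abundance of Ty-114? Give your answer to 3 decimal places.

45.533%

Let x be the fractional abundance of Ty-111; then Ty-114 has abundance 1 − x.
111.001·x + 113.927·(1 − x) = 112.3333
(111.001 − 113.927)·x = 112.3333 − 113.927
x = -1.5937 / -2.926 = 0.54467 → 54.467% Ty-111, 45.533% Ty-114.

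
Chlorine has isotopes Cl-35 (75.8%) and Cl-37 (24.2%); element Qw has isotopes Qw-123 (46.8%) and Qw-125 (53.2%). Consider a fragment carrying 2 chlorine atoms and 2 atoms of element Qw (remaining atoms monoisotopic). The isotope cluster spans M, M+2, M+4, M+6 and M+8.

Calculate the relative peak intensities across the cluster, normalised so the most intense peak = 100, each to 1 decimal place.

34.3 : 100.0 : 97.7 : 36.3 : 4.5

Chlorine pattern (n=2): 0.574564 : 0.366872 : 0.058564
Element Qw pattern (n=2): 0.219024 : 0.497952 : 0.283024
Convolve the two distributions (both contribute in 2-u steps):
  M: 0.574564×0.219024 = 0.125843
  M+2: 0.574564×0.497952 + 0.366872×0.219024 = 0.366459
  M+4: 0.574564×0.283024 + 0.366872×0.497952 + 0.058564×0.219024 = 0.358127
  M+6: 0.366872×0.283024 + 0.058564×0.497952 = 0.132996
  M+8: 0.058564×0.283024 = 0.016575
Scale to base peak (0.366459) = 100: 34.3 : 100.0 : 97.7 : 36.3 : 4.5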